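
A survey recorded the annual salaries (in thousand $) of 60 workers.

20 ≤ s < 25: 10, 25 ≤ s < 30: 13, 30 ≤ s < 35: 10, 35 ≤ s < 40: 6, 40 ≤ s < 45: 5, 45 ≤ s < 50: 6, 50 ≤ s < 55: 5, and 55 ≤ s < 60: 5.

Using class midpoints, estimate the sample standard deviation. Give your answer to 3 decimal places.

Midpoints: 22.5, 27.5, 32.5, 37.5, 42.5, 47.5, 52.5, 57.5
n = 60, Σfm = 2180, mean = 36.3333
Σfm² = 86775
Σf(m − x̄)² = Σfm² − (Σfm)²/n = 86775 − 2180²/60 = 7568.3333
Sample variance = 7568.3333 / 59 = 128.2768
Standard deviation = √128.2768 = 11.3259

11.326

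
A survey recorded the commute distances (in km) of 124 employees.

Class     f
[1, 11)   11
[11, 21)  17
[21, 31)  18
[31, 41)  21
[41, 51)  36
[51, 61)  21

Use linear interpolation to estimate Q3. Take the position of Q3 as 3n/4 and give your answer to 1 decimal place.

48.2

Cumulative frequencies: 11, 28, 46, 67, 103, 124
n = 124; position = 3n/4 = 93.
This falls in the class [41, 51): L = 41, F = 67, f = 36, h = 10.
Upper quartile ≈ 41 + ((93 − 67) / 36) × 10 = 48.2222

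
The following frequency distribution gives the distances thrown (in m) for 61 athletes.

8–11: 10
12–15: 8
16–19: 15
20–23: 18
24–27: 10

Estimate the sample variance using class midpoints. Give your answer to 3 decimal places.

Midpoints: 9.5, 13.5, 17.5, 21.5, 25.5
n = 61, Σfm = 1107.5, mean = 18.1557
Σfm² = 21777.25
Σf(m − x̄)² = Σfm² − (Σfm)²/n = 21777.25 − 1107.5²/61 = 1669.7705
Sample variance = 1669.7705 / 60 = 27.8295

27.830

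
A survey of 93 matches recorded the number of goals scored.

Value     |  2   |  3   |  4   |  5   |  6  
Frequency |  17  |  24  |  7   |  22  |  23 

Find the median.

Cumulative frequencies: 17, 41, 48, 70, 93
n = 93, so the median is the value in position (n+1)/2 = 47.
Position 47 falls at value 4.

4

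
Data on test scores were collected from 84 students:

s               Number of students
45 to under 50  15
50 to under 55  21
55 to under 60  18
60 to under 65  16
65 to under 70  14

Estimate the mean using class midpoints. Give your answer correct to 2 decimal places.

Midpoints: 47.5, 52.5, 57.5, 62.5, 67.5
Σfm = 15×47.5 + 21×52.5 + 18×57.5 + 16×62.5 + 14×67.5 = 4795
n = Σf = 84
Mean = 4795 / 84 = 57.0833

57.08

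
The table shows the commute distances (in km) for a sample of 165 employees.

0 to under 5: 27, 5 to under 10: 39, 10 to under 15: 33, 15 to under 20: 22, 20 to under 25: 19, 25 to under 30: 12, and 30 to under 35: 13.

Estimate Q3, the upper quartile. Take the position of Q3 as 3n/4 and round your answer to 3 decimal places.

Cumulative frequencies: 27, 66, 99, 121, 140, 152, 165
n = 165; position = 3n/4 = 123.75.
This falls in the class 20 to under 25: L = 20, F = 121, f = 19, h = 5.
Upper quartile ≈ 20 + ((123.75 − 121) / 19) × 5 = 20.7237

20.724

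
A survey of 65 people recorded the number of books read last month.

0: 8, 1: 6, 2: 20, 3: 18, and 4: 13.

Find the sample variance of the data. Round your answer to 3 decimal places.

Values: 0, 1, 2, 3, 4
n = 65, Σfx = 152, mean = 2.3385
Σfx² = 456
Σf(x − x̄)² = Σfx² − (Σfx)²/n = 456 − 152²/65 = 100.5538
Sample variance = 100.5538 / 64 = 1.5712

1.571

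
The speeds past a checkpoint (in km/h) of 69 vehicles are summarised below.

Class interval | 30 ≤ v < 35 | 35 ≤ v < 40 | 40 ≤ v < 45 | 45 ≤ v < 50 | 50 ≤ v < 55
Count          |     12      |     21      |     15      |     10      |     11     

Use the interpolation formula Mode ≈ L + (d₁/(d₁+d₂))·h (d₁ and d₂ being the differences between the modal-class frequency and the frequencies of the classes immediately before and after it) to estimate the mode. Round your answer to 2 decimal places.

Modal class: 35 ≤ v < 40 (highest frequency 21).
d₁ = 21 − 12 = 9, d₂ = 21 − 15 = 6
Mode ≈ 35 + (9/(9+6)) × 5 = 35 + 3.0000 = 38.0000

38.00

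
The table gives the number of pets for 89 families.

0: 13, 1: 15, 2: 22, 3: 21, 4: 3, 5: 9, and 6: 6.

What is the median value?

Cumulative frequencies: 13, 28, 50, 71, 74, 83, 89
n = 89, so the median is the value in position (n+1)/2 = 45.
Position 45 falls at value 2.

2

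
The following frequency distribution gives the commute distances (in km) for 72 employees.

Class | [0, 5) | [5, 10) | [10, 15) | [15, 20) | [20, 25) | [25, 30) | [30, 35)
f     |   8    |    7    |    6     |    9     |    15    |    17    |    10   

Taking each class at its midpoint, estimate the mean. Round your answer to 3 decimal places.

Midpoints: 2.5, 7.5, 12.5, 17.5, 22.5, 27.5, 32.5
Σfm = 8×2.5 + 7×7.5 + 6×12.5 + 9×17.5 + 15×22.5 + 17×27.5 + 10×32.5 = 1435
n = Σf = 72
Mean = 1435 / 72 = 19.9306

19.931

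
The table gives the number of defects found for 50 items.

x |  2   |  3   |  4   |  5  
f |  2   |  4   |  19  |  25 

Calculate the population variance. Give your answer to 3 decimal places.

Values: 2, 3, 4, 5
n = 50, Σfx = 217, mean = 4.3400
Σfx² = 973
Σf(x − x̄)² = Σfx² − (Σfx)²/n = 973 − 217²/50 = 31.2200
Population variance = 31.2200 / 50 = 0.6244

0.624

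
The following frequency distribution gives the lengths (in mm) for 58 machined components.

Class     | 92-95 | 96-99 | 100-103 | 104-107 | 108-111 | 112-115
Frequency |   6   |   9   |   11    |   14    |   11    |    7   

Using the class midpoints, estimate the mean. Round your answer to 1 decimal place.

Midpoints: 93.5, 97.5, 101.5, 105.5, 109.5, 113.5
Σfm = 6×93.5 + 9×97.5 + 11×101.5 + 14×105.5 + 11×109.5 + 7×113.5 = 6031
n = Σf = 58
Mean = 6031 / 58 = 103.9828

104.0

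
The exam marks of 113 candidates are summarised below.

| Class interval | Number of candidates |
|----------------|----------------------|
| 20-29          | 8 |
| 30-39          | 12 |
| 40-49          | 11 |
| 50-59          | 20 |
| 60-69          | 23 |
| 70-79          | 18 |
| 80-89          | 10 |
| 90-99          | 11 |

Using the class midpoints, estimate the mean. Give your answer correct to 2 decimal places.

61.05

Midpoints: 24.5, 34.5, 44.5, 54.5, 64.5, 74.5, 84.5, 94.5
Σfm = 8×24.5 + 12×34.5 + 11×44.5 + 20×54.5 + 23×64.5 + 18×74.5 + 10×84.5 + 11×94.5 = 6898.5
n = Σf = 113
Mean = 6898.5 / 113 = 61.0487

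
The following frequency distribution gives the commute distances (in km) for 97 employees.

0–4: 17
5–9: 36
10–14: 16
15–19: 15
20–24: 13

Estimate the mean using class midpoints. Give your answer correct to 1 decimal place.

10.5

Midpoints: 2, 7, 12, 17, 22
Σfm = 17×2 + 36×7 + 16×12 + 15×17 + 13×22 = 1019
n = Σf = 97
Mean = 1019 / 97 = 10.5052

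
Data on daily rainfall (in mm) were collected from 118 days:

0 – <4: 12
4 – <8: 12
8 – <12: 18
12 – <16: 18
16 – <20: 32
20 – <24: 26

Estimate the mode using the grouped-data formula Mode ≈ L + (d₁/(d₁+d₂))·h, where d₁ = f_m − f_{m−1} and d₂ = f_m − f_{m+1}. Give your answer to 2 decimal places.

Modal class: 16 – <20 (highest frequency 32).
d₁ = 32 − 18 = 14, d₂ = 32 − 26 = 6
Mode ≈ 16 + (14/(14+6)) × 4 = 16 + 2.8000 = 18.8000

18.80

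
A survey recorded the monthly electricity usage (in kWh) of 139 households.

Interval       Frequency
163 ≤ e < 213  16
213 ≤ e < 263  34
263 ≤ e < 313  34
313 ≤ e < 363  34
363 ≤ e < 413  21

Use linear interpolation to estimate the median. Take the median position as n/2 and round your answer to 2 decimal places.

291.68

Cumulative frequencies: 16, 50, 84, 118, 139
n = 139; position = n/2 = 69.5.
This falls in the class 263 ≤ e < 313: L = 263, F = 50, f = 34, h = 50.
Median ≈ 263 + ((69.5 − 50) / 34) × 50 = 291.6765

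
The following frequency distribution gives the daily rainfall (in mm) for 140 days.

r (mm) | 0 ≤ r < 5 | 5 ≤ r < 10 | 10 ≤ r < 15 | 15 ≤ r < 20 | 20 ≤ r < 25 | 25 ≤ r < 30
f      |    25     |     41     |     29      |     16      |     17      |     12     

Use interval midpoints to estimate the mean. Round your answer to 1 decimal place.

Midpoints: 2.5, 7.5, 12.5, 17.5, 22.5, 27.5
Σfm = 25×2.5 + 41×7.5 + 29×12.5 + 16×17.5 + 17×22.5 + 12×27.5 = 1725
n = Σf = 140
Mean = 1725 / 140 = 12.3214

12.3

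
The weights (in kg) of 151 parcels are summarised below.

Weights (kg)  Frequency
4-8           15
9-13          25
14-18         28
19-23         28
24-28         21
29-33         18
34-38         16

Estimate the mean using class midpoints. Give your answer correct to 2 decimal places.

Midpoints: 6, 11, 16, 21, 26, 31, 36
Σfm = 15×6 + 25×11 + 28×16 + 28×21 + 21×26 + 18×31 + 16×36 = 3081
n = Σf = 151
Mean = 3081 / 151 = 20.4040

20.40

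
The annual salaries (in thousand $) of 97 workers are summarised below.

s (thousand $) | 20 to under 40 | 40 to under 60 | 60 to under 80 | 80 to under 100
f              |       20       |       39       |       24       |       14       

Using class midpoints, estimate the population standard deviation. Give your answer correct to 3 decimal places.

19.205

Midpoints: 30, 50, 70, 90
n = 97, Σfm = 5490, mean = 56.5979
Σfm² = 346500
Σf(m − x̄)² = Σfm² − (Σfm)²/n = 346500 − 5490²/97 = 35777.3196
Population variance = 35777.3196 / 97 = 368.8383
Standard deviation = √368.8383 = 19.2052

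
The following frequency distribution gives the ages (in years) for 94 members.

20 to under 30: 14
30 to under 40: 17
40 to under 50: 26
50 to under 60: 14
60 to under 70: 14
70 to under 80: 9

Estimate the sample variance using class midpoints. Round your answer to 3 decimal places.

Midpoints: 25, 35, 45, 55, 65, 75
n = 94, Σfm = 4470, mean = 47.5532
Σfm² = 234350
Σf(m − x̄)² = Σfm² − (Σfm)²/n = 234350 − 4470²/94 = 21787.2340
Sample variance = 21787.2340 / 93 = 234.2713

234.271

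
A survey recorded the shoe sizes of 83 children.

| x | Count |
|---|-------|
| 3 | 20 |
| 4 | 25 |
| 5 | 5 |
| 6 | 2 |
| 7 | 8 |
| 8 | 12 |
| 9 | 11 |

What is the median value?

Cumulative frequencies: 20, 45, 50, 52, 60, 72, 83
n = 83, so the median is the value in position (n+1)/2 = 42.
Position 42 falls at value 4.

4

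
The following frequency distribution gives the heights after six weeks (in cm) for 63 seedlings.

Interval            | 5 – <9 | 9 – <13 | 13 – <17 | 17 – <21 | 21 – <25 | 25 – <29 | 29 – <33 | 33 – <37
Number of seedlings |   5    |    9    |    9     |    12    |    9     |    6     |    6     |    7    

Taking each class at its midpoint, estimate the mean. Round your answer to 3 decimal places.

20.587

Midpoints: 7, 11, 15, 19, 23, 27, 31, 35
Σfm = 5×7 + 9×11 + 9×15 + 12×19 + 9×23 + 6×27 + 6×31 + 7×35 = 1297
n = Σf = 63
Mean = 1297 / 63 = 20.5873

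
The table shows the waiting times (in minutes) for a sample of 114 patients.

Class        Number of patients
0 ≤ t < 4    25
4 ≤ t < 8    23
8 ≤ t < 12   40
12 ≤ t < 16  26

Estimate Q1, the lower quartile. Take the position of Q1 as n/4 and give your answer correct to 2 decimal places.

4.61

Cumulative frequencies: 25, 48, 88, 114
n = 114; position = n/4 = 28.5.
This falls in the class 4 ≤ t < 8: L = 4, F = 25, f = 23, h = 4.
Lower quartile ≈ 4 + ((28.5 − 25) / 23) × 4 = 4.6087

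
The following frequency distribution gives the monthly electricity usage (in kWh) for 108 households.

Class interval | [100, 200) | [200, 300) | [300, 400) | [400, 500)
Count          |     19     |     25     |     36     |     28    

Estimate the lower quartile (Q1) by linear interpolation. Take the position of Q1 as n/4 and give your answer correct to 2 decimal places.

Cumulative frequencies: 19, 44, 80, 108
n = 108; position = n/4 = 27.
This falls in the class [200, 300): L = 200, F = 19, f = 25, h = 100.
Lower quartile ≈ 200 + ((27 − 19) / 25) × 100 = 232.0000

232.00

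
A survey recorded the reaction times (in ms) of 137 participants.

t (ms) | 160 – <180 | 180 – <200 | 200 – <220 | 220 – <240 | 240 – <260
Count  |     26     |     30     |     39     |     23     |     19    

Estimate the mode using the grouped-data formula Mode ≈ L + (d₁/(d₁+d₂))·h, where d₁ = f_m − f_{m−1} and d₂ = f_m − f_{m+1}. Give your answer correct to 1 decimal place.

Modal class: 200 – <220 (highest frequency 39).
d₁ = 39 − 30 = 9, d₂ = 39 − 23 = 16
Mode ≈ 200 + (9/(9+16)) × 20 = 200 + 7.2000 = 207.2000

207.2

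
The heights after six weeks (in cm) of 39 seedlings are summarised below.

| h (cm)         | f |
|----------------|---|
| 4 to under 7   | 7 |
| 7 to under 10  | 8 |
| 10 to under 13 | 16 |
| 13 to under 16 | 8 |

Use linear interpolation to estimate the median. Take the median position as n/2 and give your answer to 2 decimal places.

10.84

Cumulative frequencies: 7, 15, 31, 39
n = 39; position = n/2 = 19.5.
This falls in the class 10 to under 13: L = 10, F = 15, f = 16, h = 3.
Median ≈ 10 + ((19.5 − 15) / 16) × 3 = 10.8438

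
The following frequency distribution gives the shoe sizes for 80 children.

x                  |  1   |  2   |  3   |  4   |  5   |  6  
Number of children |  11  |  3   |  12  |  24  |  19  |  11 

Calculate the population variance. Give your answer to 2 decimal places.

Values: 1, 2, 3, 4, 5, 6
n = 80, Σfx = 310, mean = 3.8750
Σfx² = 1386
Σf(x − x̄)² = Σfx² − (Σfx)²/n = 1386 − 310²/80 = 184.7500
Population variance = 184.7500 / 80 = 2.3094

2.31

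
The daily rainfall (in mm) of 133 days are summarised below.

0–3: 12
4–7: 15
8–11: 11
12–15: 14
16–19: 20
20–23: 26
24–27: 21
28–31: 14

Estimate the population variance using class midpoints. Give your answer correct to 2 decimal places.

74.38

Midpoints: 1.5, 5.5, 9.5, 13.5, 17.5, 21.5, 25.5, 29.5
n = 133, Σfm = 2251.5, mean = 16.9286
Σfm² = 48007.25
Σf(m − x̄)² = Σfm² − (Σfm)²/n = 48007.25 − 2251.5²/133 = 9892.5714
Population variance = 9892.5714 / 133 = 74.3802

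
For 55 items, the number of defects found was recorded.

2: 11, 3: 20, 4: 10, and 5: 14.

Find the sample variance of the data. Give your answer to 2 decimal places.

Values: 2, 3, 4, 5
n = 55, Σfx = 192, mean = 3.4909
Σfx² = 734
Σf(x − x̄)² = Σfx² − (Σfx)²/n = 734 − 192²/55 = 63.7455
Sample variance = 63.7455 / 54 = 1.1805

1.18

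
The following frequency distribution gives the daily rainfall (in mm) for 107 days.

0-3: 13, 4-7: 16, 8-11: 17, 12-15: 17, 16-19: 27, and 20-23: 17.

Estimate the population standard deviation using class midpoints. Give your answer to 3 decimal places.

6.542

Midpoints: 1.5, 5.5, 9.5, 13.5, 17.5, 21.5
n = 107, Σfm = 1336.5, mean = 12.4907
Σfm² = 21272.75
Σf(m − x̄)² = Σfm² − (Σfm)²/n = 21272.75 − 1336.5²/107 = 4578.9907
Population variance = 4578.9907 / 107 = 42.7943
Standard deviation = √42.7943 = 6.5417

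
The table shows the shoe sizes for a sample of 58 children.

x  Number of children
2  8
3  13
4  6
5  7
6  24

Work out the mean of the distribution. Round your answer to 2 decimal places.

Values: 2, 3, 4, 5, 6
Σfx = 8×2 + 13×3 + 6×4 + 7×5 + 24×6 = 258
n = Σf = 58
Mean = 258 / 58 = 4.4483

4.45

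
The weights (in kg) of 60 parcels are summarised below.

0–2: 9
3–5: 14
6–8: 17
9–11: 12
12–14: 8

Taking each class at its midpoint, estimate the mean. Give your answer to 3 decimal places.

6.800

Midpoints: 1, 4, 7, 10, 13
Σfm = 9×1 + 14×4 + 17×7 + 12×10 + 8×13 = 408
n = Σf = 60
Mean = 408 / 60 = 6.8000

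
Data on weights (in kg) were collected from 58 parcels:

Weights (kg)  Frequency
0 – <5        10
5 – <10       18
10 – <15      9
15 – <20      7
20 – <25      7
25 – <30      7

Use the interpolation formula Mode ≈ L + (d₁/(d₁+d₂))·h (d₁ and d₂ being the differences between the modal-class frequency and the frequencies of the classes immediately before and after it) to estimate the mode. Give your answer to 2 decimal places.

Modal class: 5 – <10 (highest frequency 18).
d₁ = 18 − 10 = 8, d₂ = 18 − 9 = 9
Mode ≈ 5 + (8/(8+9)) × 5 = 5 + 2.3529 = 7.3529

7.35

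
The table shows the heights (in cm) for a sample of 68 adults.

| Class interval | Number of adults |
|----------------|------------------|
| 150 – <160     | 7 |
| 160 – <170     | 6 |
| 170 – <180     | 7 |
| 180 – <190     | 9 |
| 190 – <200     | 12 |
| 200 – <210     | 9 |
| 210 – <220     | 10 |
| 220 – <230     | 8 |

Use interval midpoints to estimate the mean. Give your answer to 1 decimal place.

192.6

Midpoints: 155, 165, 175, 185, 195, 205, 215, 225
Σfm = 7×155 + 6×165 + 7×175 + 9×185 + 12×195 + 9×205 + 10×215 + 8×225 = 13100
n = Σf = 68
Mean = 13100 / 68 = 192.6471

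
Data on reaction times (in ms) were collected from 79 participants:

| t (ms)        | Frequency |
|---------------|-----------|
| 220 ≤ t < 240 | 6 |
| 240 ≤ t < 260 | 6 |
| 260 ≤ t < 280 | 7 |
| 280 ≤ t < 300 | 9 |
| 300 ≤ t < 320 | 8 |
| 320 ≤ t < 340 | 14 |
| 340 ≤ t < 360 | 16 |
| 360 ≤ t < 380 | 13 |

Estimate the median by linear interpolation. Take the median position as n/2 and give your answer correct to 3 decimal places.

325.000

Cumulative frequencies: 6, 12, 19, 28, 36, 50, 66, 79
n = 79; position = n/2 = 39.5.
This falls in the class 320 ≤ t < 340: L = 320, F = 36, f = 14, h = 20.
Median ≈ 320 + ((39.5 − 36) / 14) × 20 = 325.0000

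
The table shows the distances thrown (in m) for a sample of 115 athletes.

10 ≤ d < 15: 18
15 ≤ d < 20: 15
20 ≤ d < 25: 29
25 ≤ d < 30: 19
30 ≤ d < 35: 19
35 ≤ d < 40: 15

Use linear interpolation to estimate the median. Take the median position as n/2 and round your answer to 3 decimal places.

Cumulative frequencies: 18, 33, 62, 81, 100, 115
n = 115; position = n/2 = 57.5.
This falls in the class 20 ≤ d < 25: L = 20, F = 33, f = 29, h = 5.
Median ≈ 20 + ((57.5 − 33) / 29) × 5 = 24.2241

24.224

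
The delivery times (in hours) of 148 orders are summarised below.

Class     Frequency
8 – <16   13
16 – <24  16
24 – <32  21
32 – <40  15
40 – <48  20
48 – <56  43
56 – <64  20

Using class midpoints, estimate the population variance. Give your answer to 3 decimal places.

232.216

Midpoints: 12, 20, 28, 36, 44, 52, 60
n = 148, Σfm = 5920, mean = 40.0000
Σfm² = 271168
Σf(m − x̄)² = Σfm² − (Σfm)²/n = 271168 − 5920²/148 = 34368.0000
Population variance = 34368.0000 / 148 = 232.2162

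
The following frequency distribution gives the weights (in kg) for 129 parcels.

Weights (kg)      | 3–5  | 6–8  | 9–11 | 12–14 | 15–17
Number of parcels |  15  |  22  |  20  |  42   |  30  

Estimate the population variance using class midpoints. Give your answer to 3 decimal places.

15.671

Midpoints: 4, 7, 10, 13, 16
n = 129, Σfm = 1440, mean = 11.1628
Σfm² = 18096
Σf(m − x̄)² = Σfm² − (Σfm)²/n = 18096 − 1440²/129 = 2021.5814
Population variance = 2021.5814 / 129 = 15.6712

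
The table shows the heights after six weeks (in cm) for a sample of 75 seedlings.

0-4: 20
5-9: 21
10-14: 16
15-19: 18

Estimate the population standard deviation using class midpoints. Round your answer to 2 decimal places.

Midpoints: 2, 7, 12, 17
n = 75, Σfm = 685, mean = 9.1333
Σfm² = 8615
Σf(m − x̄)² = Σfm² − (Σfm)²/n = 8615 − 685²/75 = 2358.6667
Population variance = 2358.6667 / 75 = 31.4489
Standard deviation = √31.4489 = 5.6079

5.61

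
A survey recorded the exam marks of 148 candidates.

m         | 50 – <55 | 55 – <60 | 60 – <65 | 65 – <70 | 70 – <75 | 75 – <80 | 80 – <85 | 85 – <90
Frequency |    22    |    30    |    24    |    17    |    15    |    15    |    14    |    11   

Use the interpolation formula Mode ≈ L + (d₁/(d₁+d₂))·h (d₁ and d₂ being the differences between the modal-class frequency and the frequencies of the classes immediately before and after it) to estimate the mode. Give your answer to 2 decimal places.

Modal class: 55 – <60 (highest frequency 30).
d₁ = 30 − 22 = 8, d₂ = 30 − 24 = 6
Mode ≈ 55 + (8/(8+6)) × 5 = 55 + 2.8571 = 57.8571

57.86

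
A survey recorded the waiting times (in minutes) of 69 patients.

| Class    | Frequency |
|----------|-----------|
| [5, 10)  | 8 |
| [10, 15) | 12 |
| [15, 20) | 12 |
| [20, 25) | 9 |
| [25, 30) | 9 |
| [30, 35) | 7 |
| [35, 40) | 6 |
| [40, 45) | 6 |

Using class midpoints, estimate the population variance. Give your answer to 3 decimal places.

115.448

Midpoints: 7.5, 12.5, 17.5, 22.5, 27.5, 32.5, 37.5, 42.5
n = 69, Σfm = 1577.5, mean = 22.8623
Σfm² = 44031.25
Σf(m − x̄)² = Σfm² − (Σfm)²/n = 44031.25 − 1577.5²/69 = 7965.9420
Population variance = 7965.9420 / 69 = 115.4484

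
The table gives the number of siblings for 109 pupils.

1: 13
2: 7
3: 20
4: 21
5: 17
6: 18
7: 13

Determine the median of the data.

Cumulative frequencies: 13, 20, 40, 61, 78, 96, 109
n = 109, so the median is the value in position (n+1)/2 = 55.
Position 55 falls at value 4.

4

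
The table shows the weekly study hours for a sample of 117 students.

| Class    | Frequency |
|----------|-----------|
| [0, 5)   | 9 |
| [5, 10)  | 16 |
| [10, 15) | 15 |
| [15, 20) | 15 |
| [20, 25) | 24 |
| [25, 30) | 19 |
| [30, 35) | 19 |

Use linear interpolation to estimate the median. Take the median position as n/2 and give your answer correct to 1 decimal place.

20.7

Cumulative frequencies: 9, 25, 40, 55, 79, 98, 117
n = 117; position = n/2 = 58.5.
This falls in the class [20, 25): L = 20, F = 55, f = 24, h = 5.
Median ≈ 20 + ((58.5 − 55) / 24) × 5 = 20.7292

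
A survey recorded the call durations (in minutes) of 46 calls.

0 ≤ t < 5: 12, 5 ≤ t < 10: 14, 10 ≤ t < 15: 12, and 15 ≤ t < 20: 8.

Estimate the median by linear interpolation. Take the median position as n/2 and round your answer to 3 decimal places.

8.929

Cumulative frequencies: 12, 26, 38, 46
n = 46; position = n/2 = 23.
This falls in the class 5 ≤ t < 10: L = 5, F = 12, f = 14, h = 5.
Median ≈ 5 + ((23 − 12) / 14) × 5 = 8.9286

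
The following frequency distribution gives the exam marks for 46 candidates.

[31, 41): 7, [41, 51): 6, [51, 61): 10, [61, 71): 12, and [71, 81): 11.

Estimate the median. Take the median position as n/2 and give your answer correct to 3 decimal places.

61.000

Cumulative frequencies: 7, 13, 23, 35, 46
n = 46; position = n/2 = 23.
This falls in the class [51, 61): L = 51, F = 13, f = 10, h = 10.
Median ≈ 51 + ((23 − 13) / 10) × 10 = 61.0000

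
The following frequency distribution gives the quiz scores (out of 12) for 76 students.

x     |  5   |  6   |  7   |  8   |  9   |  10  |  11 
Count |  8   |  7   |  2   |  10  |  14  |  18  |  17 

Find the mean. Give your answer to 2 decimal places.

Values: 5, 6, 7, 8, 9, 10, 11
Σfx = 8×5 + 7×6 + 2×7 + 10×8 + 14×9 + 18×10 + 17×11 = 669
n = Σf = 76
Mean = 669 / 76 = 8.8026

8.80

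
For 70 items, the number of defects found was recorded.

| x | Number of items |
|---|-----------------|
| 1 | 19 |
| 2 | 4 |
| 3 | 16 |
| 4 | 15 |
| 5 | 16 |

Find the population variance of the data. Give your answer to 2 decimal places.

Values: 1, 2, 3, 4, 5
n = 70, Σfx = 215, mean = 3.0714
Σfx² = 819
Σf(x − x̄)² = Σfx² − (Σfx)²/n = 819 − 215²/70 = 158.6429
Population variance = 158.6429 / 70 = 2.2663

2.27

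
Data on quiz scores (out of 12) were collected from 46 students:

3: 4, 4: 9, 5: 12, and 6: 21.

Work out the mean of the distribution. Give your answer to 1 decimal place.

5.1

Values: 3, 4, 5, 6
Σfx = 4×3 + 9×4 + 12×5 + 21×6 = 234
n = Σf = 46
Mean = 234 / 46 = 5.0870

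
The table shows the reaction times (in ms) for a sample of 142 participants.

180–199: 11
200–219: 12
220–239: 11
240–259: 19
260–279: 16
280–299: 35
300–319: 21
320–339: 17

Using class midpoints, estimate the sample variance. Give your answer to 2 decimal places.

Midpoints: 189.5, 209.5, 229.5, 249.5, 269.5, 289.5, 309.5, 329.5
n = 142, Σfm = 38409, mean = 270.4859
Σfm² = 10636555.5
Σf(m − x̄)² = Σfm² − (Σfm)²/n = 10636555.5 − 38409²/142 = 247461.9718
Sample variance = 247461.9718 / 141 = 1755.0494

1755.05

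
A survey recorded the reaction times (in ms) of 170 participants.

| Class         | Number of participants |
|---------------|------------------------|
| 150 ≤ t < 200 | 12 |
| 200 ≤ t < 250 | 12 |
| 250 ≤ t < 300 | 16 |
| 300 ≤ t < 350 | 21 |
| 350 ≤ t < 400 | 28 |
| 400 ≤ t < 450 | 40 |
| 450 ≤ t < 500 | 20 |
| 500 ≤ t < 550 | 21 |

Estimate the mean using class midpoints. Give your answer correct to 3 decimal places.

Midpoints: 175, 225, 275, 325, 375, 425, 475, 525
Σfm = 12×175 + 12×225 + 16×275 + 21×325 + 28×375 + 40×425 + 20×475 + 21×525 = 64050
n = Σf = 170
Mean = 64050 / 170 = 376.7647

376.765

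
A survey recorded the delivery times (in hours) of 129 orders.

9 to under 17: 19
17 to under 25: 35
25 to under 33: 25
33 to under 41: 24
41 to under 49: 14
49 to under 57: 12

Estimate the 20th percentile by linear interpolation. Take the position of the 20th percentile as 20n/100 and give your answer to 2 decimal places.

18.55

Cumulative frequencies: 19, 54, 79, 103, 117, 129
n = 129; position = 20n/100 = 25.8.
This falls in the class 17 to under 25: L = 17, F = 19, f = 35, h = 8.
20th percentile ≈ 17 + ((25.8 − 19) / 35) × 8 = 18.5543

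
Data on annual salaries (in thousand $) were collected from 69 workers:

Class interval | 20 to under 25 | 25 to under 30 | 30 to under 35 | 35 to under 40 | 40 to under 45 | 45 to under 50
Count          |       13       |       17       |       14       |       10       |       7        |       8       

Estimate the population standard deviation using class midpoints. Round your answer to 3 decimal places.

Midpoints: 22.5, 27.5, 32.5, 37.5, 42.5, 47.5
n = 69, Σfm = 2267.5, mean = 32.8623
Σfm² = 78981.25
Σf(m − x̄)² = Σfm² − (Σfm)²/n = 78981.25 − 2267.5²/69 = 4465.9420
Population variance = 4465.9420 / 69 = 64.7238
Standard deviation = √64.7238 = 8.0451

8.045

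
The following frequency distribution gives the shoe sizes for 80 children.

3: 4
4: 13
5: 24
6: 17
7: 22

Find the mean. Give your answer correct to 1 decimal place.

Values: 3, 4, 5, 6, 7
Σfx = 4×3 + 13×4 + 24×5 + 17×6 + 22×7 = 440
n = Σf = 80
Mean = 440 / 80 = 5.5000

5.5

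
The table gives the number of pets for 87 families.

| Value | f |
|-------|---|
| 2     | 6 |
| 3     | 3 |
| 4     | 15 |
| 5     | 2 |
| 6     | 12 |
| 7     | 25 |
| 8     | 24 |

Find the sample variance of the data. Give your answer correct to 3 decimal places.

Values: 2, 3, 4, 5, 6, 7, 8
n = 87, Σfx = 530, mean = 6.0920
Σfx² = 3534
Σf(x − x̄)² = Σfx² − (Σfx)²/n = 3534 − 530²/87 = 305.2644
Sample variance = 305.2644 / 86 = 3.5496

3.550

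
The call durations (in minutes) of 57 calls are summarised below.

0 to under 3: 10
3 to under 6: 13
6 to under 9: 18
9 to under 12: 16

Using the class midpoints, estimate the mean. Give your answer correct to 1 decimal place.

Midpoints: 1.5, 4.5, 7.5, 10.5
Σfm = 10×1.5 + 13×4.5 + 18×7.5 + 16×10.5 = 376.5
n = Σf = 57
Mean = 376.5 / 57 = 6.6053

6.6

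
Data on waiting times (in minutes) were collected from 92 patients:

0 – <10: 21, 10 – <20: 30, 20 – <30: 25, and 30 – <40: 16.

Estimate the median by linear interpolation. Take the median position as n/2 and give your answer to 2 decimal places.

18.33

Cumulative frequencies: 21, 51, 76, 92
n = 92; position = n/2 = 46.
This falls in the class 10 – <20: L = 10, F = 21, f = 30, h = 10.
Median ≈ 10 + ((46 − 21) / 30) × 10 = 18.3333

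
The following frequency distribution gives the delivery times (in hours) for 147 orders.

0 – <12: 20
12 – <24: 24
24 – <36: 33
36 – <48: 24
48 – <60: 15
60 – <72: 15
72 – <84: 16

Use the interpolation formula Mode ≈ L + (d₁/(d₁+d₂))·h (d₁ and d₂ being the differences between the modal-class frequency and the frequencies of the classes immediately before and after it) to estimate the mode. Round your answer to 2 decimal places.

Modal class: 24 – <36 (highest frequency 33).
d₁ = 33 − 24 = 9, d₂ = 33 − 24 = 9
Mode ≈ 24 + (9/(9+9)) × 12 = 24 + 6.0000 = 30.0000

30.00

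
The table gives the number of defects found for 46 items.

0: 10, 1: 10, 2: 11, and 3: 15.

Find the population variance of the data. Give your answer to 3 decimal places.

1.307

Values: 0, 1, 2, 3
n = 46, Σfx = 77, mean = 1.6739
Σfx² = 189
Σf(x − x̄)² = Σfx² − (Σfx)²/n = 189 − 77²/46 = 60.1087
Population variance = 60.1087 / 46 = 1.3067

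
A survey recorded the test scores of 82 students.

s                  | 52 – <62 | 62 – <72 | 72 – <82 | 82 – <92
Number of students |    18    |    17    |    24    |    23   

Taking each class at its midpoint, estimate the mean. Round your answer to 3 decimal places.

73.341

Midpoints: 57, 67, 77, 87
Σfm = 18×57 + 17×67 + 24×77 + 23×87 = 6014
n = Σf = 82
Mean = 6014 / 82 = 73.3415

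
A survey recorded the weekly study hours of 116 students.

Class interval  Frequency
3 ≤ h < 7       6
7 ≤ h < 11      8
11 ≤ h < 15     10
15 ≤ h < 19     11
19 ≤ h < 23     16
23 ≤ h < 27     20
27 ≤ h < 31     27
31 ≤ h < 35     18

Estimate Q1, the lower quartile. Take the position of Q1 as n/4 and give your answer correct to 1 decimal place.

16.8

Cumulative frequencies: 6, 14, 24, 35, 51, 71, 98, 116
n = 116; position = n/4 = 29.
This falls in the class 15 ≤ h < 19: L = 15, F = 24, f = 11, h = 4.
Lower quartile ≈ 15 + ((29 − 24) / 11) × 4 = 16.8182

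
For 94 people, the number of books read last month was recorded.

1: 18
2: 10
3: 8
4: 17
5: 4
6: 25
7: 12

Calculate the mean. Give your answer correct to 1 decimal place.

4.1

Values: 1, 2, 3, 4, 5, 6, 7
Σfx = 18×1 + 10×2 + 8×3 + 17×4 + 4×5 + 25×6 + 12×7 = 384
n = Σf = 94
Mean = 384 / 94 = 4.0851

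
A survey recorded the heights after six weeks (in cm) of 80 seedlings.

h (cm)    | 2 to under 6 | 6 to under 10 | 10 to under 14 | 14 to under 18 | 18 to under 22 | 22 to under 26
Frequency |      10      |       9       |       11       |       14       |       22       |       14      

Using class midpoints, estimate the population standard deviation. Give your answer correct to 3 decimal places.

Midpoints: 4, 8, 12, 16, 20, 24
n = 80, Σfm = 1244, mean = 15.5500
Σfm² = 22768
Σf(m − x̄)² = Σfm² − (Σfm)²/n = 22768 − 1244²/80 = 3423.8000
Population variance = 3423.8000 / 80 = 42.7975
Standard deviation = √42.7975 = 6.5420

6.542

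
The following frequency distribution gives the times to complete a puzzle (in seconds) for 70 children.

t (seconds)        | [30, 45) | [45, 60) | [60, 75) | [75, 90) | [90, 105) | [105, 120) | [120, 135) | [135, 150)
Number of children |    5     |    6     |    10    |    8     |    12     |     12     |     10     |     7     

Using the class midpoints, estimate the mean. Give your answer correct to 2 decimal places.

Midpoints: 37.5, 52.5, 67.5, 82.5, 97.5, 112.5, 127.5, 142.5
Σfm = 5×37.5 + 6×52.5 + 10×67.5 + 8×82.5 + 12×97.5 + 12×112.5 + 10×127.5 + 7×142.5 = 6630
n = Σf = 70
Mean = 6630 / 70 = 94.7143

94.71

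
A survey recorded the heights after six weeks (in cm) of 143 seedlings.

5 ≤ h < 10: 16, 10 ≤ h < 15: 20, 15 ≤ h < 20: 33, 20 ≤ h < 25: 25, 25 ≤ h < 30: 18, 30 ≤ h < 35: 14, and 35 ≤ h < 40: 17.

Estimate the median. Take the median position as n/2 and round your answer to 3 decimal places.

20.500

Cumulative frequencies: 16, 36, 69, 94, 112, 126, 143
n = 143; position = n/2 = 71.5.
This falls in the class 20 ≤ h < 25: L = 20, F = 69, f = 25, h = 5.
Median ≈ 20 + ((71.5 − 69) / 25) × 5 = 20.5000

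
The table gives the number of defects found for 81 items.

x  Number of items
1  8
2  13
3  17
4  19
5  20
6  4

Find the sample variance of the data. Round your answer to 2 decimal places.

1.98

Values: 1, 2, 3, 4, 5, 6
n = 81, Σfx = 285, mean = 3.5185
Σfx² = 1161
Σf(x − x̄)² = Σfx² − (Σfx)²/n = 1161 − 285²/81 = 158.2222
Sample variance = 158.2222 / 80 = 1.9778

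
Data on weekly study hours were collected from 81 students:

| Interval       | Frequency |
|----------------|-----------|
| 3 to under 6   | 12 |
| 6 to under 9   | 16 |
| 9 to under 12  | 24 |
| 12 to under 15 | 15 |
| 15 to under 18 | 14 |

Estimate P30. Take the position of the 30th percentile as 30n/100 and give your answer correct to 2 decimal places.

8.31

Cumulative frequencies: 12, 28, 52, 67, 81
n = 81; position = 30n/100 = 24.3.
This falls in the class 6 to under 9: L = 6, F = 12, f = 16, h = 3.
30th percentile ≈ 6 + ((24.3 − 12) / 16) × 3 = 8.3063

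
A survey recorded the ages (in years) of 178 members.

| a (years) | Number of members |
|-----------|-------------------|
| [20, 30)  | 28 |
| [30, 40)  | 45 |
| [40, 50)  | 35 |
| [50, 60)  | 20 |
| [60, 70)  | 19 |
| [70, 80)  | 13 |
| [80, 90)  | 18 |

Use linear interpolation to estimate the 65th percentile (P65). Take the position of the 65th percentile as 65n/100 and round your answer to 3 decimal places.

Cumulative frequencies: 28, 73, 108, 128, 147, 160, 178
n = 178; position = 65n/100 = 115.7.
This falls in the class [50, 60): L = 50, F = 108, f = 20, h = 10.
65th percentile ≈ 50 + ((115.7 − 108) / 20) × 10 = 53.8500

53.850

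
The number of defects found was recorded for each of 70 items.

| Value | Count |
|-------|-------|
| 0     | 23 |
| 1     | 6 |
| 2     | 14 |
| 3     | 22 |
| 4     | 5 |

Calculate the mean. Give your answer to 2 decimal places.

1.71

Values: 0, 1, 2, 3, 4
Σfx = 23×0 + 6×1 + 14×2 + 22×3 + 5×4 = 120
n = Σf = 70
Mean = 120 / 70 = 1.7143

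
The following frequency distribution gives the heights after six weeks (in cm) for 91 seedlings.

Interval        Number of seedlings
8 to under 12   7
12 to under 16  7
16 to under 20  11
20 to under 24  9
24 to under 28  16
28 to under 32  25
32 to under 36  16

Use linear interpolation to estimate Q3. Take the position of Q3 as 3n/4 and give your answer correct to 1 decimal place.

Cumulative frequencies: 7, 14, 25, 34, 50, 75, 91
n = 91; position = 3n/4 = 68.25.
This falls in the class 28 to under 32: L = 28, F = 50, f = 25, h = 4.
Upper quartile ≈ 28 + ((68.25 − 50) / 25) × 4 = 30.9200

30.9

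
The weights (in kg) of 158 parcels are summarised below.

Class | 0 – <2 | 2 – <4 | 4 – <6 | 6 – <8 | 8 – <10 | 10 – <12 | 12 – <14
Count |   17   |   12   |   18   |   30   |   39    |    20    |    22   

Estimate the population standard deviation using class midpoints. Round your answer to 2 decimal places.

3.62

Midpoints: 1, 3, 5, 7, 9, 11, 13
n = 158, Σfm = 1210, mean = 7.6582
Σfm² = 11342
Σf(m − x̄)² = Σfm² − (Σfm)²/n = 11342 − 1210²/158 = 2075.5443
Population variance = 2075.5443 / 158 = 13.1364
Standard deviation = √13.1364 = 3.6244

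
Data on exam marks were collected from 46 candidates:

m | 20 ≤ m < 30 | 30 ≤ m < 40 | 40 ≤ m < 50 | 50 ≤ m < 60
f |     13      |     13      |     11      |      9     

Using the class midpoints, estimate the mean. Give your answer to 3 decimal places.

38.478

Midpoints: 25, 35, 45, 55
Σfm = 13×25 + 13×35 + 11×45 + 9×55 = 1770
n = Σf = 46
Mean = 1770 / 46 = 38.4783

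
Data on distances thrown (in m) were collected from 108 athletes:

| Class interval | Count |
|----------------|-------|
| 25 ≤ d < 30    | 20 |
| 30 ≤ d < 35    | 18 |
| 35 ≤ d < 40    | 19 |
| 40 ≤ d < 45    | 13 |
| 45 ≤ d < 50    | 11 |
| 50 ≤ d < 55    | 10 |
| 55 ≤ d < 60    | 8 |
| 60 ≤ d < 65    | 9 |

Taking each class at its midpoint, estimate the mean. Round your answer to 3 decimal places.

Midpoints: 27.5, 32.5, 37.5, 42.5, 47.5, 52.5, 57.5, 62.5
Σfm = 20×27.5 + 18×32.5 + 19×37.5 + 13×42.5 + 11×47.5 + 10×52.5 + 8×57.5 + 9×62.5 = 4470
n = Σf = 108
Mean = 4470 / 108 = 41.3889

41.389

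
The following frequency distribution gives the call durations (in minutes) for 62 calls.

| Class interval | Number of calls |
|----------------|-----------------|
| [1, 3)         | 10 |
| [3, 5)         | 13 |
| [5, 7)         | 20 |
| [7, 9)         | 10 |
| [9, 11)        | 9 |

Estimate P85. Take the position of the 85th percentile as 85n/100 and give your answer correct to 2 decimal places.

8.94

Cumulative frequencies: 10, 23, 43, 53, 62
n = 62; position = 85n/100 = 52.7.
This falls in the class [7, 9): L = 7, F = 43, f = 10, h = 2.
85th percentile ≈ 7 + ((52.7 − 43) / 10) × 2 = 8.9400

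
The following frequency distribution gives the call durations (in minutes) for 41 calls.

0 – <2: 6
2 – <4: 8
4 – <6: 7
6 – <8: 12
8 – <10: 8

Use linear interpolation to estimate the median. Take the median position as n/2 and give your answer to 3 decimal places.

5.857

Cumulative frequencies: 6, 14, 21, 33, 41
n = 41; position = n/2 = 20.5.
This falls in the class 4 – <6: L = 4, F = 14, f = 7, h = 2.
Median ≈ 4 + ((20.5 − 14) / 7) × 2 = 5.8571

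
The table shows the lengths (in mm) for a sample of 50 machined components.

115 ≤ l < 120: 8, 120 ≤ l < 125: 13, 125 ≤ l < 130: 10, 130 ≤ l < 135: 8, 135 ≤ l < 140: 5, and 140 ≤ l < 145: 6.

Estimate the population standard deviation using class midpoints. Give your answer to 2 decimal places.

7.94

Midpoints: 117.5, 122.5, 127.5, 132.5, 137.5, 142.5
n = 50, Σfm = 6410, mean = 128.2000
Σfm² = 824912.5
Σf(m − x̄)² = Σfm² − (Σfm)²/n = 824912.5 − 6410²/50 = 3150.5000
Population variance = 3150.5000 / 50 = 63.0100
Standard deviation = √63.0100 = 7.9379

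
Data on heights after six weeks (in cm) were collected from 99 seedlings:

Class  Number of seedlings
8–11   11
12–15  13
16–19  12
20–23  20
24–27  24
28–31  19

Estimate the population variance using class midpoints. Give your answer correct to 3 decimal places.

42.373

Midpoints: 9.5, 13.5, 17.5, 21.5, 25.5, 29.5
n = 99, Σfm = 2092.5, mean = 21.1364
Σfm² = 48422.75
Σf(m − x̄)² = Σfm² − (Σfm)²/n = 48422.75 − 2092.5²/99 = 4194.9091
Population variance = 4194.9091 / 99 = 42.3728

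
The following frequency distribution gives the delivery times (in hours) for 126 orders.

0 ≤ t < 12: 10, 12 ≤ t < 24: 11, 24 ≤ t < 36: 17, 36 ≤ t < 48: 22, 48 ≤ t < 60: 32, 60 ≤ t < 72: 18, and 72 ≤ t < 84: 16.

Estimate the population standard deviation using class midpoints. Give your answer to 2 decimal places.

Midpoints: 6, 18, 30, 42, 54, 66, 78
n = 126, Σfm = 5856, mean = 46.4762
Σfm² = 327096
Σf(m − x̄)² = Σfm² − (Σfm)²/n = 327096 − 5856²/126 = 54931.4286
Population variance = 54931.4286 / 126 = 435.9637
Standard deviation = √435.9637 = 20.8797

20.88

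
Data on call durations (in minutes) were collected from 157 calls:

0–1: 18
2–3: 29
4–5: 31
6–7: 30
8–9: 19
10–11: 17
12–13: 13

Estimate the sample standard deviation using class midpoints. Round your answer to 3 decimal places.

Midpoints: 0.5, 2.5, 4.5, 6.5, 8.5, 10.5, 12.5
n = 157, Σfm = 918.5, mean = 5.8503
Σfm² = 7359.25
Σf(m − x̄)² = Σfm² − (Σfm)²/n = 7359.25 − 918.5²/157 = 1985.7325
Sample variance = 1985.7325 / 156 = 12.7291
Standard deviation = √12.7291 = 3.5678

3.568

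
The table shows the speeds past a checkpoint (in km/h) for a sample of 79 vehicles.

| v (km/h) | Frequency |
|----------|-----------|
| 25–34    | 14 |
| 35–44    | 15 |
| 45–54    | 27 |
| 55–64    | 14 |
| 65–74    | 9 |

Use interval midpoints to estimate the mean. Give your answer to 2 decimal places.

Midpoints: 29.5, 39.5, 49.5, 59.5, 69.5
Σfm = 14×29.5 + 15×39.5 + 27×49.5 + 14×59.5 + 9×69.5 = 3800.5
n = Σf = 79
Mean = 3800.5 / 79 = 48.1076

48.11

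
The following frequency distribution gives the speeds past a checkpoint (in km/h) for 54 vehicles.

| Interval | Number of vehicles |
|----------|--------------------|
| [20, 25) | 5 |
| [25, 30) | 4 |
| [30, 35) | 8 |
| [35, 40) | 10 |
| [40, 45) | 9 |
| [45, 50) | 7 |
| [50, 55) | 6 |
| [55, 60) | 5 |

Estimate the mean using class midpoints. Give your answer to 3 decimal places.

40.278

Midpoints: 22.5, 27.5, 32.5, 37.5, 42.5, 47.5, 52.5, 57.5
Σfm = 5×22.5 + 4×27.5 + 8×32.5 + 10×37.5 + 9×42.5 + 7×47.5 + 6×52.5 + 5×57.5 = 2175
n = Σf = 54
Mean = 2175 / 54 = 40.2778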